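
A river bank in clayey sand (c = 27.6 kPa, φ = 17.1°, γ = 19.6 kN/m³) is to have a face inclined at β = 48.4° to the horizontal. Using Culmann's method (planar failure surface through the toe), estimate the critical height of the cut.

Culmann's analysis gives the critical failure plane at α_cr = (β + φ)/2 = (48.4 + 17.1)/2 = 32.8°, and the critical height
H_c = (4c/γ) · sinβ cosφ / [1 − cos(β − φ)]
    = (4·27.6/19.6) · sin48.4°·cos17.1° / [1 − cos(31.3°)]
    = 5.633 · 0.7478·0.9558 / [1 − 0.8545]
    = 5.633 · 0.7147 / 0.1455
    = 27.66 m

H_c = 27.66 m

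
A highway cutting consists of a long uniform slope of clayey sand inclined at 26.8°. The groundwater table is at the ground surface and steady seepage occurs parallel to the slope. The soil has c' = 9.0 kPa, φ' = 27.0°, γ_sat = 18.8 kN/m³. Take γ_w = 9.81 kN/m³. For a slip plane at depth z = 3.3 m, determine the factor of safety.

With seepage parallel to the slope and the water table at the surface, the effective normal stress on the slip plane uses the buoyant unit weight γ' = γ_sat − γ_w while the driving shear stress uses γ_sat:
FS = [c' + γ' z cos²β tanφ'] / [γ_sat z sinβ cosβ]
γ' = 18.8 − 9.81 = 8.99 kN/m³
Numerator = 9.0 + 8.99·3.3·cos²26.8°·tan27.0° = 9.0 + 8.99·3.3·0.7967·0.5095 = 21.043 kPa
Denominator = 18.8·3.3·sin26.8°·cos26.8° = 18.8·3.3·0.4509·0.8926 = 24.968 kPa
FS = 21.043 / 24.968 = 0.843

FS = 0.84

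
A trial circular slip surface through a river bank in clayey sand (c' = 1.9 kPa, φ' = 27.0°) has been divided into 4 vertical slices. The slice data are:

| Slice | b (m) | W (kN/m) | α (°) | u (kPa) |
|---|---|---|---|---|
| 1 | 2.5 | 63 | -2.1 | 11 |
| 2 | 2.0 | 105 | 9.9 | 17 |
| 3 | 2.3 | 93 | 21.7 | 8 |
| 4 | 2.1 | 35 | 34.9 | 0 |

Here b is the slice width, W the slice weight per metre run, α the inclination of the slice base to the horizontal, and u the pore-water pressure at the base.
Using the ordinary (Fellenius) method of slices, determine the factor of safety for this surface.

Ordinary method of slices: FS = Σ[c'·Δl_i + (W_i cosα_i − u_i·Δl_i)·tanφ'] / Σ W_i sinα_i, with Δl_i = b_i / cosα_i.
Slice 1: Δl = 2.5/cos(-2.1°) = 2.502 m; N'_1 = 63·cos(-2.1°) − 11·2.502 = 35.4; c'Δl = 4.75; W sinα = -2.3
Slice 2: Δl = 2.0/cos9.9° = 2.030 m; N'_2 = 105·cos9.9° − 17·2.030 = 68.9; c'Δl = 3.86; W sinα = 18.1
Slice 3: Δl = 2.3/cos21.7° = 2.475 m; N'_3 = 93·cos21.7° − 8·2.475 = 66.6; c'Δl = 4.70; W sinα = 34.4
Slice 4: Δl = 2.1/cos34.9° = 2.561 m; N'_4 = 35·cos34.9° − 0·2.561 = 28.7; c'Δl = 4.86; W sinα = 20.0
Σc'Δl = 18.2 kN/m; ΣN' = 199.7 kN/m; ΣW sinα = 70.2 kN/m
Resisting = 18.2 + 199.7·tan27.0° = 18.2 + 101.7 = 119.9 kN/m
FS = 119.9 / 70.2 = 1.709

FS = 1.71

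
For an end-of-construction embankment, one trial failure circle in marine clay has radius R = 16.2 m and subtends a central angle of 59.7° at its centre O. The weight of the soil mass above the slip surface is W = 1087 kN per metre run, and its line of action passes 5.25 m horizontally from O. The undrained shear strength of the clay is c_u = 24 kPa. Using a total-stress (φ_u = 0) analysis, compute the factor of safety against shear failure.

Taking moments about the centre O, the resisting moment is provided by the undrained shear strength acting along the arc:
Arc length L_a = R·θ = 16.2·(59.7°·π/180) = 16.2·1.0420 = 16.88 m
M_R = c_u·L_a·R = 24·16.88·16.2 = 6562.9 kN·m/m
M_D = W·d = 1087·5.25 = 5706.8 kN·m/m
FS = M_R / M_D = 6562.9 / 5706.8 = 1.150

FS = 1.15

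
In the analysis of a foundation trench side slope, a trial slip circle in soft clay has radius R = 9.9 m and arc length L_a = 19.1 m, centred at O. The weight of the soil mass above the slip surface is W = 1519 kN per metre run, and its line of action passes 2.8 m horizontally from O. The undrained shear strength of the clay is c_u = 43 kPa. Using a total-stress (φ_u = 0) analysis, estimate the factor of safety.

FS = 1.91

Taking moments about the centre O, the resisting moment is provided by the undrained shear strength acting along the arc:
M_R = c_u·L_a·R = 43·19.10·9.9 = 8130.9 kN·m/m
M_D = W·d = 1519·2.8 = 4253.2 kN·m/m
FS = M_R / M_D = 8130.9 / 4253.2 = 1.912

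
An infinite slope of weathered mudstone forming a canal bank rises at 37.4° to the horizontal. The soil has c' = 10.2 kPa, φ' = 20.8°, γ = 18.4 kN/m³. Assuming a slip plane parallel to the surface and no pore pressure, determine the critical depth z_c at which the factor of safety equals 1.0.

Setting FS = 1.00 in FS = [c' + γz cos²β tanφ'] / [γz sinβ cosβ] and solving for z:
z = c' / [γ cosβ (FS·sinβ − cosβ·tanφ')]
  = 10.2 / [18.4·cos37.4°·(1.00·sin37.4° − cos37.4°·tan20.8°)]
  = 10.2 / [18.4·0.7944·(1.00·0.6074 − 0.7944·0.3799)]
  = 10.2 / 4.4671 = 2.283 m

z_c = 2.28 m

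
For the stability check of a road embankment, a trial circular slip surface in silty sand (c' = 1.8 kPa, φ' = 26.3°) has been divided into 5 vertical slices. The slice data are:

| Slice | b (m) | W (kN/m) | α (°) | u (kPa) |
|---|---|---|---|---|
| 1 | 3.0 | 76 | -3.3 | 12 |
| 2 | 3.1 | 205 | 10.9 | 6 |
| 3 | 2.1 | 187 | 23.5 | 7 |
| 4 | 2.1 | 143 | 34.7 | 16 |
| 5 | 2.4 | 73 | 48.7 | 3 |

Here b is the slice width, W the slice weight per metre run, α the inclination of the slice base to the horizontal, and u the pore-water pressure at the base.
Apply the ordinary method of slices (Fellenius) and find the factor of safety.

Ordinary method of slices: FS = Σ[c'·Δl_i + (W_i cosα_i − u_i·Δl_i)·tanφ'] / Σ W_i sinα_i, with Δl_i = b_i / cosα_i.
Slice 1: Δl = 3.0/cos(-3.3°) = 3.005 m; N'_1 = 76·cos(-3.3°) − 12·3.005 = 39.8; c'Δl = 5.41; W sinα = -4.4
Slice 2: Δl = 3.1/cos10.9° = 3.157 m; N'_2 = 205·cos10.9° − 6·3.157 = 182.4; c'Δl = 5.68; W sinα = 38.8
Slice 3: Δl = 2.1/cos23.5° = 2.290 m; N'_3 = 187·cos23.5° − 7·2.290 = 155.5; c'Δl = 4.12; W sinα = 74.6
Slice 4: Δl = 2.1/cos34.7° = 2.554 m; N'_4 = 143·cos34.7° − 16·2.554 = 76.7; c'Δl = 4.60; W sinα = 81.4
Slice 5: Δl = 2.4/cos48.7° = 3.636 m; N'_5 = 73·cos48.7° − 3·3.636 = 37.3; c'Δl = 6.55; W sinα = 54.8
Σc'Δl = 26.4 kN/m; ΣN' = 491.6 kN/m; ΣW sinα = 245.2 kN/m
Resisting = 26.4 + 491.6·tan26.3° = 26.4 + 243.0 = 269.3 kN/m
FS = 269.3 / 245.2 = 1.098

FS = 1.10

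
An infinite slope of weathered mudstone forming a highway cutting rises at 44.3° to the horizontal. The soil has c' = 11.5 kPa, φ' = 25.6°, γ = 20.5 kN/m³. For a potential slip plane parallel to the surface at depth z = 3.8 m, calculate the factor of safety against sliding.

For an infinite slope with a slip plane parallel to the surface (no pore pressure): FS = [c' + γz cos²β tanφ'] / [γz sinβ cosβ].
γz = 20.5·3.8 = 77.90 kN/m²
Numerator = 11.5 + 77.90·cos²44.3°·tan25.6° = 11.5 + 77.90·0.5122·0.4791 = 30.618 kPa
Denominator = 77.90·sin44.3°·cos44.3° = 77.90·0.6984·0.7157 = 38.938 kPa
FS = 30.618 / 38.938 = 0.786

FS = 0.79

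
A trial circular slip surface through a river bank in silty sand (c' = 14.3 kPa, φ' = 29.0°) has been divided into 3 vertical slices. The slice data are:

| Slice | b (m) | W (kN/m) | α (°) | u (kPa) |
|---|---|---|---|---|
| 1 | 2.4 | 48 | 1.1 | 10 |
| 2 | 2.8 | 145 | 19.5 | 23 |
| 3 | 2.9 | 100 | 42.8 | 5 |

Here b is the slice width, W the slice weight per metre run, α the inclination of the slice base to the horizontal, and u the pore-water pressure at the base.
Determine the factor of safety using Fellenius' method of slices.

FS = 1.83

Ordinary method of slices: FS = Σ[c'·Δl_i + (W_i cosα_i − u_i·Δl_i)·tanφ'] / Σ W_i sinα_i, with Δl_i = b_i / cosα_i.
Slice 1: Δl = 2.4/cos1.1° = 2.400 m; N'_1 = 48·cos1.1° − 10·2.400 = 24.0; c'Δl = 34.33; W sinα = 0.9
Slice 2: Δl = 2.8/cos19.5° = 2.970 m; N'_2 = 145·cos19.5° − 23·2.970 = 68.4; c'Δl = 42.48; W sinα = 48.4
Slice 3: Δl = 2.9/cos42.8° = 3.952 m; N'_3 = 100·cos42.8° − 5·3.952 = 53.6; c'Δl = 56.52; W sinα = 67.9
Σc'Δl = 133.3 kN/m; ΣN' = 146.0 kN/m; ΣW sinα = 117.3 kN/m
Resisting = 133.3 + 146.0·tan29.0° = 133.3 + 80.9 = 214.2 kN/m
FS = 214.2 / 117.3 = 1.827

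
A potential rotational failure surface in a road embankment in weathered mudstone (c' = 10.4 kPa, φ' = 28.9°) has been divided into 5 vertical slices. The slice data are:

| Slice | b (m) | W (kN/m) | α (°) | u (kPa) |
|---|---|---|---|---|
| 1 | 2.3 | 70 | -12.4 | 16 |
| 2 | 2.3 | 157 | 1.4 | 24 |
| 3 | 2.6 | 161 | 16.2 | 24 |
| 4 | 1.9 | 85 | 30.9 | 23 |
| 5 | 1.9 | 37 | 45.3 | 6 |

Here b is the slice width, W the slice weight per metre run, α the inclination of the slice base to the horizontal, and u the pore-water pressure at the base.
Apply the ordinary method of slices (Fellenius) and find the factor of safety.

FS = 2.58

Ordinary method of slices: FS = Σ[c'·Δl_i + (W_i cosα_i − u_i·Δl_i)·tanφ'] / Σ W_i sinα_i, with Δl_i = b_i / cosα_i.
Slice 1: Δl = 2.3/cos(-12.4°) = 2.355 m; N'_1 = 70·cos(-12.4°) − 16·2.355 = 30.7; c'Δl = 24.49; W sinα = -15.0
Slice 2: Δl = 2.3/cos1.4° = 2.301 m; N'_2 = 157·cos1.4° − 24·2.301 = 101.7; c'Δl = 23.93; W sinα = 3.8
Slice 3: Δl = 2.6/cos16.2° = 2.708 m; N'_3 = 161·cos16.2° − 24·2.708 = 89.6; c'Δl = 28.16; W sinα = 44.9
Slice 4: Δl = 1.9/cos30.9° = 2.214 m; N'_4 = 85·cos30.9° − 23·2.214 = 22.0; c'Δl = 23.03; W sinα = 43.7
Slice 5: Δl = 1.9/cos45.3° = 2.701 m; N'_5 = 37·cos45.3° − 6·2.701 = 9.8; c'Δl = 28.09; W sinα = 26.3
Σc'Δl = 127.7 kN/m; ΣN' = 253.9 kN/m; ΣW sinα = 103.7 kN/m
Resisting = 127.7 + 253.9·tan28.9° = 127.7 + 140.1 = 267.8 kN/m
FS = 267.8 / 103.7 = 2.584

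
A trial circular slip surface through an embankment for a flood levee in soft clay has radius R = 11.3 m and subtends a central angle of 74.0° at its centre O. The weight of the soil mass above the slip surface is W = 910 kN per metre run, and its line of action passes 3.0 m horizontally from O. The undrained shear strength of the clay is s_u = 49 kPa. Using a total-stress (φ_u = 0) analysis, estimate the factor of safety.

Taking moments about the centre O, the resisting moment is provided by the undrained shear strength acting along the arc:
Arc length L_a = R·θ = 11.3·(74.0°·π/180) = 11.3·1.2915 = 14.59 m
M_R = s_u·L_a·R = 49·14.59·11.3 = 8080.9 kN·m/m
M_D = W·d = 910·3.0 = 2730.0 kN·m/m
FS = M_R / M_D = 8080.9 / 2730.0 = 2.960

FS = 2.96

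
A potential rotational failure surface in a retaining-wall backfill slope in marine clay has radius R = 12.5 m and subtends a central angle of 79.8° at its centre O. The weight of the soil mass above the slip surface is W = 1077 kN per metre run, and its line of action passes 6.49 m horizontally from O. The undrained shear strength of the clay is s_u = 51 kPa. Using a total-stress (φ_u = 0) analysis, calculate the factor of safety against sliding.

FS = 1.59

Taking moments about the centre O, the resisting moment is provided by the undrained shear strength acting along the arc:
Arc length L_a = R·θ = 12.5·(79.8°·π/180) = 12.5·1.3928 = 17.41 m
M_R = s_u·L_a·R = 51·17.41·12.5 = 11098.7 kN·m/m
M_D = W·d = 1077·6.49 = 6989.7 kN·m/m
FS = M_R / M_D = 11098.7 / 6989.7 = 1.588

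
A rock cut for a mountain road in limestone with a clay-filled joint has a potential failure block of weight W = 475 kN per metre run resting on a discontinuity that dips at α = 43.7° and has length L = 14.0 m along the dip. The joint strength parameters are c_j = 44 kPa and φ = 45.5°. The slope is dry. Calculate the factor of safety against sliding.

Resolving the block weight along and normal to the plane and applying the Mohr–Coulomb strength on the joint:
N' = W cosα = 475·cos43.7° = 343.4 kN/m
Driving force T = W sinα = 475·sin43.7° = 328.2 kN/m
Resisting force R = c_j·L + N'·tanφ = 44·14.0 + 343.4·tan45.5° = 616.0 + 349.5 = 965.5 kN/m
FS = R / T = 965.5 / 328.2 = 2.942

FS = 2.94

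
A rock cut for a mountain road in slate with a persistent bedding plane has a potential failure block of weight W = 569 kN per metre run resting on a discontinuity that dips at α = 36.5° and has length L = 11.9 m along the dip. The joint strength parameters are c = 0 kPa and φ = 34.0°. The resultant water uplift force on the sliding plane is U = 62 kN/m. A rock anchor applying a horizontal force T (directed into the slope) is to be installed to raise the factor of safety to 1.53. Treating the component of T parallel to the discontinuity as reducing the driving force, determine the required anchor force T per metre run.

T = 154 kN/m

Resolving forces along and normal to the sliding plane, with the horizontal anchor force T adding T·sinα to the effective normal force and T·cosα acting up the plane against the driving force:
FS = [cL + (W cosα − U + T sinα) tanφ] / [W sinα − T cosα]
Without the anchor: N' = 395.4 kN/m, driving T_d = 338.5 kN/m, resisting R = 0·11.9 + 395.4·tan34.0° = 266.7 kN/m, FS = 0.79.
Setting FS = 1.53 and solving for T:
1.53·(338.5 − T cos36.5°) = 266.7 + T sin36.5°·tan34.0°
T·(sin36.5°·tan34.0° + 1.53·cos36.5°) = 1.53·338.5 − 266.7
T·(0.5948·0.6745 + 1.53·0.8039) = 517.8 − 266.7 = 251.1
T·1.6311 = 251.1
T = 154.0 kN/m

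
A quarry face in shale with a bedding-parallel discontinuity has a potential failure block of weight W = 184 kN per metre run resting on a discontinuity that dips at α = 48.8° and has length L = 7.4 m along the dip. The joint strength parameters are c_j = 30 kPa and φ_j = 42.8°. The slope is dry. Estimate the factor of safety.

Resolving the block weight along and normal to the plane and applying the Mohr–Coulomb strength on the joint:
N' = W cosα = 184·cos48.8° = 121.2 kN/m
Driving force T = W sinα = 184·sin48.8° = 138.4 kN/m
Resisting force R = c_j·L + N'·tanφ_j = 30·7.4 + 121.2·tan42.8° = 222.0 + 112.2 = 334.2 kN/m
FS = R / T = 334.2 / 138.4 = 2.414

FS = 2.41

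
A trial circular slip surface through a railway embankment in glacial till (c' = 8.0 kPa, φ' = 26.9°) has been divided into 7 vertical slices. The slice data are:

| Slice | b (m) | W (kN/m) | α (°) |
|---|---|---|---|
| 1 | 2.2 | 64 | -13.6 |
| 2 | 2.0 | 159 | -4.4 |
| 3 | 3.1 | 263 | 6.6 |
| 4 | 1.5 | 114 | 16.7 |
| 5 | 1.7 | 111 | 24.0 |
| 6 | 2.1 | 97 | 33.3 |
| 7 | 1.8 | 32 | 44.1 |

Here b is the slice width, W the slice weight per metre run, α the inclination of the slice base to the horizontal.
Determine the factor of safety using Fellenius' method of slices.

FS = 3.39

Ordinary method of slices: FS = Σ[c'·Δl_i + (W_i cosα_i)·tanφ'] / Σ W_i sinα_i, with Δl_i = b_i / cosα_i.
Slice 1: Δl = 2.2/cos(-13.6°) = 2.263 m; N'_1 = 64·cos(-13.6°) = 62.2; c'Δl = 18.11; W sinα = -15.0
Slice 2: Δl = 2.0/cos(-4.4°) = 2.006 m; N'_2 = 159·cos(-4.4°) = 158.5; c'Δl = 16.05; W sinα = -12.2
Slice 3: Δl = 3.1/cos6.6° = 3.121 m; N'_3 = 263·cos6.6° = 261.3; c'Δl = 24.97; W sinα = 30.2
Slice 4: Δl = 1.5/cos16.7° = 1.566 m; N'_4 = 114·cos16.7° = 109.2; c'Δl = 12.53; W sinα = 32.8
Slice 5: Δl = 1.7/cos24.0° = 1.861 m; N'_5 = 111·cos24.0° = 101.4; c'Δl = 14.89; W sinα = 45.1
Slice 6: Δl = 2.1/cos33.3° = 2.513 m; N'_6 = 97·cos33.3° = 81.1; c'Δl = 20.10; W sinα = 53.3
Slice 7: Δl = 1.8/cos44.1° = 2.507 m; N'_7 = 32·cos44.1° = 23.0; c'Δl = 20.05; W sinα = 22.3
Σc'Δl = 126.7 kN/m; ΣN' = 796.6 kN/m; ΣW sinα = 156.4 kN/m
Resisting = 126.7 + 796.6·tan26.9° = 126.7 + 404.2 = 530.8 kN/m
FS = 530.8 / 156.4 = 3.394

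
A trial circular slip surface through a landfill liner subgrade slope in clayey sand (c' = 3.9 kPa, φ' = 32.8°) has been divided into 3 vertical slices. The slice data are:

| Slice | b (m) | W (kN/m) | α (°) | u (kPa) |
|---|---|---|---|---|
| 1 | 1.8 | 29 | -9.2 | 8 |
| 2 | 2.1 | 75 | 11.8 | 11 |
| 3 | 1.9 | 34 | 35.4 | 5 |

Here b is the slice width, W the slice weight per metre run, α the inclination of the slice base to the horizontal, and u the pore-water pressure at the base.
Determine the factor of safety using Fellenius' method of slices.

Ordinary method of slices: FS = Σ[c'·Δl_i + (W_i cosα_i − u_i·Δl_i)·tanφ'] / Σ W_i sinα_i, with Δl_i = b_i / cosα_i.
Slice 1: Δl = 1.8/cos(-9.2°) = 1.823 m; N'_1 = 29·cos(-9.2°) − 8·1.823 = 14.0; c'Δl = 7.11; W sinα = -4.6
Slice 2: Δl = 2.1/cos11.8° = 2.145 m; N'_2 = 75·cos11.8° − 11·2.145 = 49.8; c'Δl = 8.37; W sinα = 15.3
Slice 3: Δl = 1.9/cos35.4° = 2.331 m; N'_3 = 34·cos35.4° − 5·2.331 = 16.1; c'Δl = 9.09; W sinα = 19.7
Σc'Δl = 24.6 kN/m; ΣN' = 79.9 kN/m; ΣW sinα = 30.4 kN/m
Resisting = 24.6 + 79.9·tan32.8° = 24.6 + 51.5 = 76.1 kN/m
FS = 76.1 / 30.4 = 2.503

FS = 2.50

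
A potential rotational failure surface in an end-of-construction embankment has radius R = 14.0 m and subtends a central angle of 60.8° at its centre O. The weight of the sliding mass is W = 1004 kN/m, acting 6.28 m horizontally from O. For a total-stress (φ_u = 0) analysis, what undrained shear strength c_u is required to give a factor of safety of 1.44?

FS = c_u·L_a·R / (W·d), so c_u = FS·W·d / (L_a·R).
Arc length L_a = R·θ = 14.0·(60.8°·π/180) = 14.0·1.0612 = 14.86 m
c_u = 1.44·1004·6.28 / (14.86·14.0) = 9079.4 / 207.99 = 43.65 kPa

c_u = 43.7 kPa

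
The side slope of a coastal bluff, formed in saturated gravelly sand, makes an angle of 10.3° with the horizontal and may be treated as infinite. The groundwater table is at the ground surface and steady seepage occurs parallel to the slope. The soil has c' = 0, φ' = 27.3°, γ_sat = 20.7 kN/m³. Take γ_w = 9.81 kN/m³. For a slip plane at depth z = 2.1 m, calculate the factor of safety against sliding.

FS = 1.49

With seepage parallel to the slope and the water table at the surface, the effective normal stress on the slip plane uses the buoyant unit weight γ' = γ_sat − γ_w while the driving shear stress uses γ_sat:
FS = [c' + γ' z cos²β tanφ'] / [γ_sat z sinβ cosβ]
(For c' = 0 this reduces to FS = (γ'/γ_sat)·tanφ'/tanβ.)
γ' = 20.7 − 9.81 = 10.89 kN/m³
Numerator = 0.0 + 10.89·2.1·cos²10.3°·tan27.3° = 0.0 + 10.89·2.1·0.9680·0.5161 = 11.426 kPa
Denominator = 20.7·2.1·sin10.3°·cos10.3° = 20.7·2.1·0.1788·0.9839 = 7.647 kPa
FS = 11.426 / 7.647 = 1.494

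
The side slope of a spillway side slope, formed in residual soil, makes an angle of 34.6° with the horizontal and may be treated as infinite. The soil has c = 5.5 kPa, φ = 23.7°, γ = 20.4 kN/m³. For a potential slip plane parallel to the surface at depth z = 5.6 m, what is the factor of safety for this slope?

For an infinite slope with a slip plane parallel to the surface (no pore pressure): FS = [c + γz cos²β tanφ] / [γz sinβ cosβ].
γz = 20.4·5.6 = 114.24 kN/m²
Numerator = 5.5 + 114.24·cos²34.6°·tan23.7° = 5.5 + 114.24·0.6776·0.4390 = 39.478 kPa
Denominator = 114.24·sin34.6°·cos34.6° = 114.24·0.5678·0.8231 = 53.397 kPa
FS = 39.478 / 53.397 = 0.739

FS = 0.74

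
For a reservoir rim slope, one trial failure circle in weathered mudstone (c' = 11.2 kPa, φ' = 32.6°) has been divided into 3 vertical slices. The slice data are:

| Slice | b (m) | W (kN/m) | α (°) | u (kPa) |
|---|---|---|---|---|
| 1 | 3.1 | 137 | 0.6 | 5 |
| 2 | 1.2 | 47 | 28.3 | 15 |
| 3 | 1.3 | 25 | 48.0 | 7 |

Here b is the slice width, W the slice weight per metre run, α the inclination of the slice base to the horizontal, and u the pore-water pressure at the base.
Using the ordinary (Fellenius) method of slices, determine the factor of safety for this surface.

FS = 3.90

Ordinary method of slices: FS = Σ[c'·Δl_i + (W_i cosα_i − u_i·Δl_i)·tanφ'] / Σ W_i sinα_i, with Δl_i = b_i / cosα_i.
Slice 1: Δl = 3.1/cos0.6° = 3.100 m; N'_1 = 137·cos0.6° − 5·3.100 = 121.5; c'Δl = 34.72; W sinα = 1.4
Slice 2: Δl = 1.2/cos28.3° = 1.363 m; N'_2 = 47·cos28.3° − 15·1.363 = 20.9; c'Δl = 15.26; W sinα = 22.3
Slice 3: Δl = 1.3/cos48.0° = 1.943 m; N'_3 = 25·cos48.0° − 7·1.943 = 3.1; c'Δl = 21.76; W sinα = 18.6
Σc'Δl = 71.7 kN/m; ΣN' = 145.6 kN/m; ΣW sinα = 42.3 kN/m
Resisting = 71.7 + 145.6·tan32.6° = 71.7 + 93.1 = 164.8 kN/m
FS = 164.8 / 42.3 = 3.897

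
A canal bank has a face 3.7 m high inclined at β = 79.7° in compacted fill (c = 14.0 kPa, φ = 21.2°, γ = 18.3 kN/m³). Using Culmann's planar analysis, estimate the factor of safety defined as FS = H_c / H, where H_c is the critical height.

H_c = (4c/γ) · sinβ cosφ / [1 − cos(β − φ)]
    = (4·14.0/18.3) · sin79.7°·cos21.2° / [1 − cos58.5°]
    = 3.060 · 0.9173 / 0.4775 = 5.88 m
FS = H_c / H = 5.88 / 3.7 = 1.589

FS = 1.59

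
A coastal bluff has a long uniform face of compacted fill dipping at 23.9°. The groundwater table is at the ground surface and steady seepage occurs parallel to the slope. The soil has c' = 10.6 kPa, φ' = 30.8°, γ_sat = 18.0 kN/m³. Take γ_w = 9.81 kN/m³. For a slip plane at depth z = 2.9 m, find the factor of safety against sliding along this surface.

FS = 1.16

With seepage parallel to the slope and the water table at the surface, the effective normal stress on the slip plane uses the buoyant unit weight γ' = γ_sat − γ_w while the driving shear stress uses γ_sat:
FS = [c' + γ' z cos²β tanφ'] / [γ_sat z sinβ cosβ]
γ' = 18.0 − 9.81 = 8.19 kN/m³
Numerator = 10.6 + 8.19·2.9·cos²23.9°·tan30.8° = 10.6 + 8.19·2.9·0.8359·0.5961 = 22.434 kPa
Denominator = 18.0·2.9·sin23.9°·cos23.9° = 18.0·2.9·0.4051·0.9143 = 19.335 kPa
FS = 22.434 / 19.335 = 1.160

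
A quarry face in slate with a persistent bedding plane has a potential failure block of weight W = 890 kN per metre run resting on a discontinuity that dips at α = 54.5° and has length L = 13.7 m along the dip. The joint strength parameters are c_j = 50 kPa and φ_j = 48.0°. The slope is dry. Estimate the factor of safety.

FS = 1.74

Resolving the block weight along and normal to the plane and applying the Mohr–Coulomb strength on the joint:
N' = W cosα = 890·cos54.5° = 516.8 kN/m
Driving force T = W sinα = 890·sin54.5° = 724.6 kN/m
Resisting force R = c_j·L + N'·tanφ_j = 50·13.7 + 516.8·tan48.0° = 685.0 + 574.0 = 1259.0 kN/m
FS = R / T = 1259.0 / 724.6 = 1.738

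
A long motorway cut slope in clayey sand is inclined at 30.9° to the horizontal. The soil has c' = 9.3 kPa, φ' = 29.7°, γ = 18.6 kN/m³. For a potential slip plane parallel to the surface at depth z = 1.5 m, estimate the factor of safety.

For an infinite slope with a slip plane parallel to the surface (no pore pressure): FS = [c' + γz cos²β tanφ'] / [γz sinβ cosβ].
γz = 18.6·1.5 = 27.90 kN/m²
Numerator = 9.3 + 27.90·cos²30.9°·tan29.7° = 9.3 + 27.90·0.7363·0.5704 = 21.017 kPa
Denominator = 27.90·sin30.9°·cos30.9° = 27.90·0.5135·0.8581 = 12.294 kPa
FS = 21.017 / 12.294 = 1.710

FS = 1.71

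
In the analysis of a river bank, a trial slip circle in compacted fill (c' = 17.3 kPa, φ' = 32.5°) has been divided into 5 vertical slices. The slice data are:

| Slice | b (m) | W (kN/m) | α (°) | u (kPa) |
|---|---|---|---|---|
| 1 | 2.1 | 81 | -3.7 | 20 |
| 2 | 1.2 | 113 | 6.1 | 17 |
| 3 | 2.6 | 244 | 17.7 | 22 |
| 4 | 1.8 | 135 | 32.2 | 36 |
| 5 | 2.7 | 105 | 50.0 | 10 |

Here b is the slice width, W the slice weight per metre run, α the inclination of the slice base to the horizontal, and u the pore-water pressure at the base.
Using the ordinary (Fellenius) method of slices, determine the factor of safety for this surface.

Ordinary method of slices: FS = Σ[c'·Δl_i + (W_i cosα_i − u_i·Δl_i)·tanφ'] / Σ W_i sinα_i, with Δl_i = b_i / cosα_i.
Slice 1: Δl = 2.1/cos(-3.7°) = 2.104 m; N'_1 = 81·cos(-3.7°) − 20·2.104 = 38.7; c'Δl = 36.41; W sinα = -5.2
Slice 2: Δl = 1.2/cos6.1° = 1.207 m; N'_2 = 113·cos6.1° − 17·1.207 = 91.8; c'Δl = 20.88; W sinα = 12.0
Slice 3: Δl = 2.6/cos17.7° = 2.729 m; N'_3 = 244·cos17.7° − 22·2.729 = 172.4; c'Δl = 47.22; W sinα = 74.2
Slice 4: Δl = 1.8/cos32.2° = 2.127 m; N'_4 = 135·cos32.2° − 36·2.127 = 37.7; c'Δl = 36.80; W sinα = 71.9
Slice 5: Δl = 2.7/cos50.0° = 4.200 m; N'_5 = 105·cos50.0° − 10·4.200 = 25.5; c'Δl = 72.67; W sinα = 80.4
Σc'Δl = 214.0 kN/m; ΣN' = 366.1 kN/m; ΣW sinα = 233.3 kN/m
Resisting = 214.0 + 366.1·tan32.5° = 214.0 + 233.3 = 447.2 kN/m
FS = 447.2 / 233.3 = 1.917

FS = 1.92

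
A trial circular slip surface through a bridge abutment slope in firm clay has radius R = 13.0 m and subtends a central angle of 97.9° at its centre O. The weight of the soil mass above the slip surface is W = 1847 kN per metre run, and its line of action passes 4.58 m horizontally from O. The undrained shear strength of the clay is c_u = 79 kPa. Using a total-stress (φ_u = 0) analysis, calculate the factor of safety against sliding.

FS = 2.70

Taking moments about the centre O, the resisting moment is provided by the undrained shear strength acting along the arc:
Arc length L_a = R·θ = 13.0·(97.9°·π/180) = 13.0·1.7087 = 22.21 m
M_R = c_u·L_a·R = 79·22.21·13.0 = 22812.6 kN·m/m
M_D = W·d = 1847·4.58 = 8459.3 kN·m/m
FS = M_R / M_D = 22812.6 / 8459.3 = 2.697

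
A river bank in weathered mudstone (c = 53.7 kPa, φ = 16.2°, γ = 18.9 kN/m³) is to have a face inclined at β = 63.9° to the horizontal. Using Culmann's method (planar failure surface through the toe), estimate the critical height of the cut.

H_c = 29.97 m

Culmann's analysis gives the critical failure plane at α_cr = (β + φ)/2 = (63.9 + 16.2)/2 = 40.0°, and the critical height
H_c = (4c/γ) · sinβ cosφ / [1 − cos(β − φ)]
    = (4·53.7/18.9) · sin63.9°·cos16.2° / [1 − cos(47.7°)]
    = 11.365 · 0.8980·0.9603 / [1 − 0.6730]
    = 11.365 · 0.8624 / 0.3270
    = 29.97 m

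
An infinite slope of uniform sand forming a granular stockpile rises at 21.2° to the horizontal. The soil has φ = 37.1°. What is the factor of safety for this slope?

FS = 1.95

For a dry cohesionless infinite slope the factor of safety is FS = tanφ / tanβ.
FS = tan37.1° / tan21.2° = 0.7563 / 0.3879 = 1.950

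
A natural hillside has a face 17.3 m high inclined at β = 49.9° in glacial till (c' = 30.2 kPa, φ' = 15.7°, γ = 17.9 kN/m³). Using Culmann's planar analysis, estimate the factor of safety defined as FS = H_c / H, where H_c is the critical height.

FS = 1.66

H_c = (4c'/γ) · sinβ cosφ' / [1 − cos(β − φ')]
    = (4·30.2/17.9) · sin49.9°·cos15.7° / [1 − cos34.2°]
    = 6.749 · 0.7364 / 0.1729 = 28.74 m
FS = H_c / H = 28.74 / 17.3 = 1.661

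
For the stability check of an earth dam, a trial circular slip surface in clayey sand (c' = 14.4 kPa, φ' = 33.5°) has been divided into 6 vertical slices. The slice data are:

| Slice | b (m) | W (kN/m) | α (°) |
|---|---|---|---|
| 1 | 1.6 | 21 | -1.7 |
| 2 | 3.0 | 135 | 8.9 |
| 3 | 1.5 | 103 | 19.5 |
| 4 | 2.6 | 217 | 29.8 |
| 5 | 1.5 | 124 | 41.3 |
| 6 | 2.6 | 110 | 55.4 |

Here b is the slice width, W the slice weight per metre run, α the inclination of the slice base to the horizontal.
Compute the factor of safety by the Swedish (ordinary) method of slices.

FS = 1.86

Ordinary method of slices: FS = Σ[c'·Δl_i + (W_i cosα_i)·tanφ'] / Σ W_i sinα_i, with Δl_i = b_i / cosα_i.
Slice 1: Δl = 1.6/cos(-1.7°) = 1.601 m; N'_1 = 21·cos(-1.7°) = 21.0; c'Δl = 23.05; W sinα = -0.6
Slice 2: Δl = 3.0/cos8.9° = 3.037 m; N'_2 = 135·cos8.9° = 133.4; c'Δl = 43.73; W sinα = 20.9
Slice 3: Δl = 1.5/cos19.5° = 1.591 m; N'_3 = 103·cos19.5° = 97.1; c'Δl = 22.91; W sinα = 34.4
Slice 4: Δl = 2.6/cos29.8° = 2.996 m; N'_4 = 217·cos29.8° = 188.3; c'Δl = 43.15; W sinα = 107.8
Slice 5: Δl = 1.5/cos41.3° = 1.997 m; N'_5 = 124·cos41.3° = 93.2; c'Δl = 28.75; W sinα = 81.8
Slice 6: Δl = 2.6/cos55.4° = 4.579 m; N'_6 = 110·cos55.4° = 62.5; c'Δl = 65.93; W sinα = 90.5
Σc'Δl = 227.5 kN/m; ΣN' = 595.4 kN/m; ΣW sinα = 334.9 kN/m
Resisting = 227.5 + 595.4·tan33.5° = 227.5 + 394.1 = 621.6 kN/m
FS = 621.6 / 334.9 = 1.856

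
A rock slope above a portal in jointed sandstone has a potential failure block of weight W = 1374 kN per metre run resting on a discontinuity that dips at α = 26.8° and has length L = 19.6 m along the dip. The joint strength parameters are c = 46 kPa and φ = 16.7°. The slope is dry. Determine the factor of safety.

FS = 2.05

Resolving the block weight along and normal to the plane and applying the Mohr–Coulomb strength on the joint:
N' = W cosα = 1374·cos26.8° = 1226.4 kN/m
Driving force T = W sinα = 1374·sin26.8° = 619.5 kN/m
Resisting force R = c·L + N'·tanφ = 46·19.6 + 1226.4·tan16.7° = 901.6 + 367.9 = 1269.5 kN/m
FS = R / T = 1269.5 / 619.5 = 2.049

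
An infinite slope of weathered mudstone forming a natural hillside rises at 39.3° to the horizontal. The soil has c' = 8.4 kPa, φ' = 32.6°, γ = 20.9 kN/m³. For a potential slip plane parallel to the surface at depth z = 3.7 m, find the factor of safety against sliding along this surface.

FS = 1.00

For an infinite slope with a slip plane parallel to the surface (no pore pressure): FS = [c' + γz cos²β tanφ'] / [γz sinβ cosβ].
γz = 20.9·3.7 = 77.33 kN/m²
Numerator = 8.4 + 77.33·cos²39.3°·tan32.6° = 8.4 + 77.33·0.5988·0.6395 = 38.015 kPa
Denominator = 77.33·sin39.3°·cos39.3° = 77.33·0.6334·0.7738 = 37.902 kPa
FS = 38.015 / 37.902 = 1.003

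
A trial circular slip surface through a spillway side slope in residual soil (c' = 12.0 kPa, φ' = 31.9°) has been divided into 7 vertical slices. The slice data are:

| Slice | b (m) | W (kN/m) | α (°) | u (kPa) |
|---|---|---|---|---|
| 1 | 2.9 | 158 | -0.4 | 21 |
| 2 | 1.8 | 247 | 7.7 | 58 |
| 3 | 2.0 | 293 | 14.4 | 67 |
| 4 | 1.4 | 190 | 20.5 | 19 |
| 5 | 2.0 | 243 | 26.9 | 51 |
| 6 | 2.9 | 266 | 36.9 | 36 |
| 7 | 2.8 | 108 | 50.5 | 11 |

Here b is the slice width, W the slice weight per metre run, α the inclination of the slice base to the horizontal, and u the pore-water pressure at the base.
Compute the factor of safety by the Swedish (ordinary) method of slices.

Ordinary method of slices: FS = Σ[c'·Δl_i + (W_i cosα_i − u_i·Δl_i)·tanφ'] / Σ W_i sinα_i, with Δl_i = b_i / cosα_i.
Slice 1: Δl = 2.9/cos(-0.4°) = 2.900 m; N'_1 = 158·cos(-0.4°) − 21·2.900 = 97.1; c'Δl = 34.80; W sinα = -1.1
Slice 2: Δl = 1.8/cos7.7° = 1.816 m; N'_2 = 247·cos7.7° − 58·1.816 = 139.4; c'Δl = 21.80; W sinα = 33.1
Slice 3: Δl = 2.0/cos14.4° = 2.065 m; N'_3 = 293·cos14.4° − 67·2.065 = 145.4; c'Δl = 24.78; W sinα = 72.9
Slice 4: Δl = 1.4/cos20.5° = 1.495 m; N'_4 = 190·cos20.5° − 19·1.495 = 149.6; c'Δl = 17.94; W sinα = 66.5
Slice 5: Δl = 2.0/cos26.9° = 2.243 m; N'_5 = 243·cos26.9° − 51·2.243 = 102.3; c'Δl = 26.91; W sinα = 109.9
Slice 6: Δl = 2.9/cos36.9° = 3.626 m; N'_6 = 266·cos36.9° − 36·3.626 = 82.2; c'Δl = 43.52; W sinα = 159.7
Slice 7: Δl = 2.8/cos50.5° = 4.402 m; N'_7 = 108·cos50.5° − 11·4.402 = 20.3; c'Δl = 52.82; W sinα = 83.3
Σc'Δl = 222.6 kN/m; ΣN' = 736.3 kN/m; ΣW sinα = 524.4 kN/m
Resisting = 222.6 + 736.3·tan31.9° = 222.6 + 458.3 = 680.9 kN/m
FS = 680.9 / 524.4 = 1.298

FS = 1.30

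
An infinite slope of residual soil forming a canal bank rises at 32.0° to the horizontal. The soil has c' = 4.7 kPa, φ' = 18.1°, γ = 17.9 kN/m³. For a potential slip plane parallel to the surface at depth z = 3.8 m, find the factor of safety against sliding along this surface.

FS = 0.68

For an infinite slope with a slip plane parallel to the surface (no pore pressure): FS = [c' + γz cos²β tanφ'] / [γz sinβ cosβ].
γz = 17.9·3.8 = 68.02 kN/m²
Numerator = 4.7 + 68.02·cos²32.0°·tan18.1° = 4.7 + 68.02·0.7192·0.3269 = 20.689 kPa
Denominator = 68.02·sin32.0°·cos32.0° = 68.02·0.5299·0.8480 = 30.568 kPa
FS = 20.689 / 30.568 = 0.677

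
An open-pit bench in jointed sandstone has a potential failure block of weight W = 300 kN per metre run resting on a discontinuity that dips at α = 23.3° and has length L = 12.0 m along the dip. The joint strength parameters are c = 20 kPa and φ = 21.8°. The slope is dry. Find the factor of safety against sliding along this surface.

FS = 2.95

Resolving the block weight along and normal to the plane and applying the Mohr–Coulomb strength on the joint:
N' = W cosα = 300·cos23.3° = 275.5 kN/m
Driving force T = W sinα = 300·sin23.3° = 118.7 kN/m
Resisting force R = c·L + N'·tanφ = 20·12.0 + 275.5·tan21.8° = 240.0 + 110.2 = 350.2 kN/m
FS = R / T = 350.2 / 118.7 = 2.951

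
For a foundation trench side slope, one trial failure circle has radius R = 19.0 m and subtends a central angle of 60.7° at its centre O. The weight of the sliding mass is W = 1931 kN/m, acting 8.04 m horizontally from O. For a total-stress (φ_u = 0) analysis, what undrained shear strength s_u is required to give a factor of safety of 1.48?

s_u = 60.1 kPa

FS = s_u·L_a·R / (W·d), so s_u = FS·W·d / (L_a·R).
Arc length L_a = R·θ = 19.0·(60.7°·π/180) = 19.0·1.0594 = 20.13 m
s_u = 1.48·1931·8.04 / (20.13·19.0) = 22977.4 / 382.45 = 60.08 kPa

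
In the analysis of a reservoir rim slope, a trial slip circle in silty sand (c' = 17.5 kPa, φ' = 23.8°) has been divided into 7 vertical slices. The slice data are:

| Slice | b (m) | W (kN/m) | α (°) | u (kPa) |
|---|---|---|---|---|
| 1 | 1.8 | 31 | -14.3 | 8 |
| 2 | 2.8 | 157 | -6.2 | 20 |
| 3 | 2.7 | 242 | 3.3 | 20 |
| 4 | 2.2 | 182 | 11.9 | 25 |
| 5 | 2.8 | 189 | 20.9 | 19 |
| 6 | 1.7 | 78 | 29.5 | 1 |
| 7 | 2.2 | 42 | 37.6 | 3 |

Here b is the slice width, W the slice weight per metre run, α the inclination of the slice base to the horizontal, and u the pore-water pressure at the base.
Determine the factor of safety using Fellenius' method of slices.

FS = 3.69

Ordinary method of slices: FS = Σ[c'·Δl_i + (W_i cosα_i − u_i·Δl_i)·tanφ'] / Σ W_i sinα_i, with Δl_i = b_i / cosα_i.
Slice 1: Δl = 1.8/cos(-14.3°) = 1.858 m; N'_1 = 31·cos(-14.3°) − 8·1.858 = 15.2; c'Δl = 32.51; W sinα = -7.7
Slice 2: Δl = 2.8/cos(-6.2°) = 2.816 m; N'_2 = 157·cos(-6.2°) − 20·2.816 = 99.8; c'Δl = 49.29; W sinα = -17.0
Slice 3: Δl = 2.7/cos3.3° = 2.704 m; N'_3 = 242·cos3.3° − 20·2.704 = 187.5; c'Δl = 47.33; W sinα = 13.9
Slice 4: Δl = 2.2/cos11.9° = 2.248 m; N'_4 = 182·cos11.9° − 25·2.248 = 121.9; c'Δl = 39.35; W sinα = 37.5
Slice 5: Δl = 2.8/cos20.9° = 2.997 m; N'_5 = 189·cos20.9° − 19·2.997 = 119.6; c'Δl = 52.45; W sinα = 67.4
Slice 6: Δl = 1.7/cos29.5° = 1.953 m; N'_6 = 78·cos29.5° − 1·1.953 = 65.9; c'Δl = 34.18; W sinα = 38.4
Slice 7: Δl = 2.2/cos37.6° = 2.777 m; N'_7 = 42·cos37.6° − 3·2.777 = 24.9; c'Δl = 48.59; W sinα = 25.6
Σc'Δl = 303.7 kN/m; ΣN' = 634.8 kN/m; ΣW sinα = 158.3 kN/m
Resisting = 303.7 + 634.8·tan23.8° = 303.7 + 280.0 = 583.7 kN/m
FS = 583.7 / 158.3 = 3.687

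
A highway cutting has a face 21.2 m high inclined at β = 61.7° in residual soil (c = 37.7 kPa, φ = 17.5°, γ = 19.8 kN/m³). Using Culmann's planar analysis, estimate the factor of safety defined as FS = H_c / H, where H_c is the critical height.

H_c = (4c/γ) · sinβ cosφ / [1 − cos(β − φ)]
    = (4·37.7/19.8) · sin61.7°·cos17.5° / [1 − cos44.2°]
    = 7.616 · 0.8397 / 0.2831 = 22.59 m
FS = H_c / H = 22.59 / 21.2 = 1.066

FS = 1.07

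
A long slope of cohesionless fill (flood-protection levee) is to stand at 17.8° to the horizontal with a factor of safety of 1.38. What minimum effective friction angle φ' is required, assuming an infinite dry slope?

φ' = 23.9°

FS = tanφ'/tanβ ⇒ tanφ' = FS · tanβ = 1.38 · tan17.8° = 0.4431
φ' = arctan(0.4431) = 23.90°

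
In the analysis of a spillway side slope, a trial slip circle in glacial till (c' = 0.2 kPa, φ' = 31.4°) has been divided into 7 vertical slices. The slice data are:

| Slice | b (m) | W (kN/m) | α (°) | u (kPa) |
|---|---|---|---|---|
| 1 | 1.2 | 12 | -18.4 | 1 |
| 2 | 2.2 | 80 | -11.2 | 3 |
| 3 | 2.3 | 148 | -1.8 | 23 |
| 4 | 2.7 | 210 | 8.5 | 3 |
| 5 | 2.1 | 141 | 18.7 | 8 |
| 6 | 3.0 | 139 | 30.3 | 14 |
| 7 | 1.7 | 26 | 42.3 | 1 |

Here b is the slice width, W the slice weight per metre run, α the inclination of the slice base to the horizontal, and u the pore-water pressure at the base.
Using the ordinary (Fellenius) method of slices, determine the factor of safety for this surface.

FS = 2.56

Ordinary method of slices: FS = Σ[c'·Δl_i + (W_i cosα_i − u_i·Δl_i)·tanφ'] / Σ W_i sinα_i, with Δl_i = b_i / cosα_i.
Slice 1: Δl = 1.2/cos(-18.4°) = 1.265 m; N'_1 = 12·cos(-18.4°) − 1·1.265 = 10.1; c'Δl = 0.25; W sinα = -3.8
Slice 2: Δl = 2.2/cos(-11.2°) = 2.243 m; N'_2 = 80·cos(-11.2°) − 3·2.243 = 71.7; c'Δl = 0.45; W sinα = -15.5
Slice 3: Δl = 2.3/cos(-1.8°) = 2.301 m; N'_3 = 148·cos(-1.8°) − 23·2.301 = 95.0; c'Δl = 0.46; W sinα = -4.6
Slice 4: Δl = 2.7/cos8.5° = 2.730 m; N'_4 = 210·cos8.5° − 3·2.730 = 199.5; c'Δl = 0.55; W sinα = 31.0
Slice 5: Δl = 2.1/cos18.7° = 2.217 m; N'_5 = 141·cos18.7° − 8·2.217 = 115.8; c'Δl = 0.44; W sinα = 45.2
Slice 6: Δl = 3.0/cos30.3° = 3.475 m; N'_6 = 139·cos30.3° − 14·3.475 = 71.4; c'Δl = 0.69; W sinα = 70.1
Slice 7: Δl = 1.7/cos42.3° = 2.298 m; N'_7 = 26·cos42.3° − 1·2.298 = 16.9; c'Δl = 0.46; W sinα = 17.5
Σc'Δl = 3.3 kN/m; ΣN' = 580.5 kN/m; ΣW sinα = 139.9 kN/m
Resisting = 3.3 + 580.5·tan31.4° = 3.3 + 354.3 = 357.6 kN/m
FS = 357.6 / 139.9 = 2.556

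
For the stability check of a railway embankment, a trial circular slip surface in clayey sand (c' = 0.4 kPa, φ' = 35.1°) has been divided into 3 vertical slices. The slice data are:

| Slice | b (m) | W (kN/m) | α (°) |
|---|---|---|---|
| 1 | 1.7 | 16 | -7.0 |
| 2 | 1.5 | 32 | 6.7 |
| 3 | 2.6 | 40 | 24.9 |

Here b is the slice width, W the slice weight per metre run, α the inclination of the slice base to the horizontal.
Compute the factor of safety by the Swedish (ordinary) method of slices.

Ordinary method of slices: FS = Σ[c'·Δl_i + (W_i cosα_i)·tanφ'] / Σ W_i sinα_i, with Δl_i = b_i / cosα_i.
Slice 1: Δl = 1.7/cos(-7.0°) = 1.713 m; N'_1 = 16·cos(-7.0°) = 15.9; c'Δl = 0.69; W sinα = -1.9
Slice 2: Δl = 1.5/cos6.7° = 1.510 m; N'_2 = 32·cos6.7° = 31.8; c'Δl = 0.60; W sinα = 3.7
Slice 3: Δl = 2.6/cos24.9° = 2.866 m; N'_3 = 40·cos24.9° = 36.3; c'Δl = 1.15; W sinα = 16.8
Σc'Δl = 2.4 kN/m; ΣN' = 83.9 kN/m; ΣW sinα = 18.6 kN/m
Resisting = 2.4 + 83.9·tan35.1° = 2.4 + 59.0 = 61.4 kN/m
FS = 61.4 / 18.6 = 3.298

FS = 3.30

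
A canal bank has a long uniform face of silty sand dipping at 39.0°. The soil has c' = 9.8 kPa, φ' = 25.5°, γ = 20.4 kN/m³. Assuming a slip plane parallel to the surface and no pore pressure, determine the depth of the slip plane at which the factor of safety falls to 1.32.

z = 1.34 m

Setting FS = 1.32 in FS = [c' + γz cos²β tanφ'] / [γz sinβ cosβ] and solving for z:
z = c' / [γ cosβ (FS·sinβ − cosβ·tanφ')]
  = 9.8 / [20.4·cos39.0°·(1.32·sin39.0° − cos39.0°·tan25.5°)]
  = 9.8 / [20.4·0.7771·(1.32·0.6293 − 0.7771·0.4770)]
  = 9.8 / 7.2931 = 1.344 m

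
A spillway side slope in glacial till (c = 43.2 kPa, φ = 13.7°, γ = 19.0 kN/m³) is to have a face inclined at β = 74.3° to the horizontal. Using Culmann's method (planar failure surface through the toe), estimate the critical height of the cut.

H_c = 16.71 m

Culmann's analysis gives the critical failure plane at α_cr = (β + φ)/2 = (74.3 + 13.7)/2 = 44.0°, and the critical height
H_c = (4c/γ) · sinβ cosφ / [1 − cos(β − φ)]
    = (4·43.2/19.0) · sin74.3°·cos13.7° / [1 − cos(60.6°)]
    = 9.095 · 0.9627·0.9715 / [1 − 0.4909]
    = 9.095 · 0.9353 / 0.5091
    = 16.71 m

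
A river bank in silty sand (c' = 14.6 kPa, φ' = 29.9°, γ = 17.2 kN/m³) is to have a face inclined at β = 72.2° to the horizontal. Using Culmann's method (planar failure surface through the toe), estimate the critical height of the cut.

Culmann's analysis gives the critical failure plane at α_cr = (β + φ')/2 = (72.2 + 29.9)/2 = 51.0°, and the critical height
H_c = (4c'/γ) · sinβ cosφ' / [1 − cos(β − φ')]
    = (4·14.6/17.2) · sin72.2°·cos29.9° / [1 − cos(42.3°)]
    = 3.395 · 0.9521·0.8669 / [1 − 0.7396]
    = 3.395 · 0.8254 / 0.2604
    = 10.76 m

H_c = 10.76 m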